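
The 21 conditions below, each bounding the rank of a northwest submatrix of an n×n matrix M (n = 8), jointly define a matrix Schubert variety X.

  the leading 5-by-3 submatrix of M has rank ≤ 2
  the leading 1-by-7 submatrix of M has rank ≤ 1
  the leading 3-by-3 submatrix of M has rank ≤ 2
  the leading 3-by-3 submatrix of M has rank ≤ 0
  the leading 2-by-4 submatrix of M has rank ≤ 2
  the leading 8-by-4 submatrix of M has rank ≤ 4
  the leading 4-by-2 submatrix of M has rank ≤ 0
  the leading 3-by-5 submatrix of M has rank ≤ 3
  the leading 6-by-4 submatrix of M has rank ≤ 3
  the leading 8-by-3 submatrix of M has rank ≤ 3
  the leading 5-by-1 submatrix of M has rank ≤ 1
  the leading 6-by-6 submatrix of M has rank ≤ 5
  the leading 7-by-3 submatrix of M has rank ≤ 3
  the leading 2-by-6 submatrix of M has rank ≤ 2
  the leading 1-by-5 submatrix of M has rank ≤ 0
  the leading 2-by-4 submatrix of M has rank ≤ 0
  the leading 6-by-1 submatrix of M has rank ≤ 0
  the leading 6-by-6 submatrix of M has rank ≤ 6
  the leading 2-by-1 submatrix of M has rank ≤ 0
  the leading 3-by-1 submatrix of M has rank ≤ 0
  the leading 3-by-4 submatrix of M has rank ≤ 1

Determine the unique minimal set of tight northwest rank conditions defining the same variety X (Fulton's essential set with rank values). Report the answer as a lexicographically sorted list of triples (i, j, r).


Propagating the 21 rank bounds to every northwest block:

  row 1: 0  0  0  0  0  1  1  1
  row 2: 0  0  0  0  1  2  2  2
  row 3: 0  0  0  1  2  3  3  3
  row 4: 0  0  1  2  3  4  4  4
  row 5: 0  1  2  3  4  5  5  5
  row 6: 0  1  2  3  4  5  6  6
  row 7: 1  2  3  4  5  6  7  7
  row 8: 1  2  3  4  5  6  7  8

hence w(1..8) = (6, 5, 4, 3, 2, 7, 1, 8).

5 SE-corners of the 16-cell Rothe diagram give Ess(w):

[(1, 5, 0), (2, 4, 0), (3, 3, 0), (4, 2, 0), (6, 1, 0)]


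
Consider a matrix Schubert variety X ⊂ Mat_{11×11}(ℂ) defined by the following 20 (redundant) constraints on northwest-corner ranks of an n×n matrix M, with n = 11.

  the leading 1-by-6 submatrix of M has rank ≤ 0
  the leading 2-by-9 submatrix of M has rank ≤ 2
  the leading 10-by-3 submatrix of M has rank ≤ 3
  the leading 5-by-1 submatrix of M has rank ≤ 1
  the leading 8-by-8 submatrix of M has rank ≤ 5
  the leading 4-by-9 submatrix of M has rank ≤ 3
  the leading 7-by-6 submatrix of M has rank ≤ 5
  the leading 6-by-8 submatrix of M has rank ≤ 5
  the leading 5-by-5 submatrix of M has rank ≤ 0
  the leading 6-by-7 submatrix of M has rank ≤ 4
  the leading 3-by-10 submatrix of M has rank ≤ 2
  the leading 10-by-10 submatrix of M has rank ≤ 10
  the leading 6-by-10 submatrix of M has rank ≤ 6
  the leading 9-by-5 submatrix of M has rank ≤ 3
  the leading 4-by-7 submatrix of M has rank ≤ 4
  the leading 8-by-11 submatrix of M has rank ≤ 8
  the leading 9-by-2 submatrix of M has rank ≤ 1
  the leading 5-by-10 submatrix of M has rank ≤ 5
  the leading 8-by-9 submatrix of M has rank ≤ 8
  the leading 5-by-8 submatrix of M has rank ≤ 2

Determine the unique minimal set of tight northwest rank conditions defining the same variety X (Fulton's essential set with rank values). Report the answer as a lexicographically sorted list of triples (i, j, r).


Rank table r_w(11×11) implied by the 20 constraints:

  R[1]: 0 | 0 | 0 | 0 | 0 | 0 | 1 | 1 | 1 | 1 | 1
  R[2]: 0 | 0 | 0 | 0 | 0 | 1 | 2 | 2 | 2 | 2 | 2
  R[3]: 0 | 0 | 0 | 0 | 0 | 1 | 2 | 2 | 2 | 2 | 3
  R[4]: 0 | 0 | 0 | 0 | 0 | 1 | 2 | 2 | 3 | 3 | 4
  R[5]: 0 | 0 | 0 | 0 | 0 | 1 | 2 | 2 | 3 | 4 | 5
  R[6]: 1 | 1 | 1 | 1 | 1 | 2 | 3 | 3 | 4 | 5 | 6
  R[7]: 1 | 1 | 2 | 2 | 2 | 3 | 4 | 4 | 5 | 6 | 7
  R[8]: 1 | 1 | 2 | 3 | 3 | 4 | 5 | 5 | 6 | 7 | 8
  R[9]: 1 | 1 | 2 | 3 | 3 | 4 | 5 | 6 | 7 | 8 | 9
  R[10]: 1 | 2 | 3 | 4 | 4 | 5 | 6 | 7 | 8 | 9 | 10
  R[11]: 1 | 2 | 3 | 4 | 5 | 6 | 7 | 8 | 9 | 10 | 11

second differences of R give the permutation w = (7, 6, 11, 9, 10, 1, 3, 4, 8, 2, 5).

6 SE-corners of the 35-cell Rothe diagram give Ess(w):

[(1, 6, 0), (3, 10, 2), (5, 5, 0), (5, 8, 2), (9, 2, 1), (9, 5, 3)]


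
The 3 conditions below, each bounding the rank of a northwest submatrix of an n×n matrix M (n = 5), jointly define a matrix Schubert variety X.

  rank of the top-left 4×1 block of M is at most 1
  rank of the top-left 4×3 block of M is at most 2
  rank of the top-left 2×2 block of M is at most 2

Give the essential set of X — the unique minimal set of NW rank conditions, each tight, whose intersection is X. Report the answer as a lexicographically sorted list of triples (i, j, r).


Recovering R(i,j) via the rank-extension bound from the 3 conditions:

  i=1: 1, 1, 1, 1, 1
  i=2: 1, 2, 2, 2, 2
  i=3: 1, 2, 2, 3, 3
  i=4: 1, 2, 2, 3, 4
  i=5: 1, 2, 3, 4, 5

second differences of R give the permutation w = (1, 2, 4, 5, 3).

Rothe diagram D(w) (2 cells), 1 SE-corner (essential condition):

[(4, 3, 2)]


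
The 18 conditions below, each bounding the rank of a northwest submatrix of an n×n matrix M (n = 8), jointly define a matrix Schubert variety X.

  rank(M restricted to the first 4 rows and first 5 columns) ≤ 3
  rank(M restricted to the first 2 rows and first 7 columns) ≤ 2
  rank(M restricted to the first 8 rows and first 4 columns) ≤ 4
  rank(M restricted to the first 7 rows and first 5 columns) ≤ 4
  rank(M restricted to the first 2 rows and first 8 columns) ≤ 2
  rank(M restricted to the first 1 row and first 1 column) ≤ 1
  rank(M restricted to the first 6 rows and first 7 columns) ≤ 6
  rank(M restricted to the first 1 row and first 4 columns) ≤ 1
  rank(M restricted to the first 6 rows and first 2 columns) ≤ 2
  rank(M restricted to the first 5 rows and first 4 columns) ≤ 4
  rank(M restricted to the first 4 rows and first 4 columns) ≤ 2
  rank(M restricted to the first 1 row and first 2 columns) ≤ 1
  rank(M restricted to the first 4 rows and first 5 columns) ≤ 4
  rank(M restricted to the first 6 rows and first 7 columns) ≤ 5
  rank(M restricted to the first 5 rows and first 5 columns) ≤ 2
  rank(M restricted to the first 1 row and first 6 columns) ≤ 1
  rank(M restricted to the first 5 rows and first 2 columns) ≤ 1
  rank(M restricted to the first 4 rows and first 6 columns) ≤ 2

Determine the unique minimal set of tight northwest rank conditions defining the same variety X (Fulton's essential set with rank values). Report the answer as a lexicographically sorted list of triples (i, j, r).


Computing R[i][j] = min implied NW-rank bound (n=8, 18 conditions):

  i=1: 1  1  1  1  1  1  1  1
  i=2: 1  1  2  2  2  2  2  2
  i=3: 1  1  2  2  2  2  3  3
  i=4: 1  1  2  2  2  2  3  4
  i=5: 1  1  2  2  2  3  4  5
  i=6: 1  2  3  3  3  4  5  6
  i=7: 1  2  3  4  4  5  6  7
  i=8: 1  2  3  4  5  6  7  8

so w = (1, 3, 7, 8, 6, 2, 4, 5).

ℓ(w)=12; the 3 essential cells (i,j,r):

[(4, 6, 2), (5, 2, 1), (5, 5, 2)]


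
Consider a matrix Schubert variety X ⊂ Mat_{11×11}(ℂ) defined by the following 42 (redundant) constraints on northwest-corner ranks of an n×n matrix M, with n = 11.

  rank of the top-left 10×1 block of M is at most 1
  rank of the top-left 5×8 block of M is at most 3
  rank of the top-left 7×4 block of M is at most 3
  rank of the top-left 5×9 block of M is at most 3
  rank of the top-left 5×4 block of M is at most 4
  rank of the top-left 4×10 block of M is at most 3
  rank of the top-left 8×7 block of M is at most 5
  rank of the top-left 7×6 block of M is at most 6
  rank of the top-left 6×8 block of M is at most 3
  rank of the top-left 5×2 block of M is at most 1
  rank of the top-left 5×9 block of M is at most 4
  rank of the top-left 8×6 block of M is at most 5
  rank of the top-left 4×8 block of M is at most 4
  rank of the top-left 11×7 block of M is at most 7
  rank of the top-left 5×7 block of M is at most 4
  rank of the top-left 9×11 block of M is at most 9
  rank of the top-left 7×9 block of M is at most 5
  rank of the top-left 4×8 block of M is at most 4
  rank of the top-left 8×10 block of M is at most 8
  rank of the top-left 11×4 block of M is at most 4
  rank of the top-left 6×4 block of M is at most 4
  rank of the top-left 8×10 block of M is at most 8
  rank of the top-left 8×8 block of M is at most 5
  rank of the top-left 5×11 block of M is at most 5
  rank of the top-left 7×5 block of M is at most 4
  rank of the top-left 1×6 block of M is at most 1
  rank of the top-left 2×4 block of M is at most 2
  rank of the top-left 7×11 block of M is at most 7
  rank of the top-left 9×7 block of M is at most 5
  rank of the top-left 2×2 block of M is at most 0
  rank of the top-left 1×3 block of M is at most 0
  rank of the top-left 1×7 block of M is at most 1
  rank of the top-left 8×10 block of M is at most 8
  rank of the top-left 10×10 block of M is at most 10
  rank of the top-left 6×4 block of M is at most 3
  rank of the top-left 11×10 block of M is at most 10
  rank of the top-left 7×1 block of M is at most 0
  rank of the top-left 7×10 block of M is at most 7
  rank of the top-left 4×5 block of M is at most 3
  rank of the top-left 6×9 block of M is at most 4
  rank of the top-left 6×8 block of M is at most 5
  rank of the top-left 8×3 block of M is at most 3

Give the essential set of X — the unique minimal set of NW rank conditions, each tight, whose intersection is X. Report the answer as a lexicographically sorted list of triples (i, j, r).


Reconstructing r_w from the 42 given conditions:

  i=1: 0, 0, 0, 1, 1, 1, 1, 1, 1, 1, 1
  i=2: 0, 0, 1, 2, 2, 2, 2, 2, 2, 2, 2
  i=3: 0, 1, 2, 3, 3, 3, 3, 3, 3, 3, 3
  i=4: 0, 1, 2, 3, 3, 3, 3, 3, 3, 3, 4
  i=5: 0, 1, 2, 3, 3, 3, 3, 3, 3, 4, 5
  i=6: 0, 1, 2, 3, 3, 3, 3, 3, 4, 5, 6
  i=7: 0, 1, 2, 3, 4, 4, 4, 4, 5, 6, 7
  i=8: 1, 2, 3, 4, 5, 5, 5, 5, 6, 7, 8
  i=9: 1, 2, 3, 4, 5, 5, 5, 6, 7, 8, 9
  i=10: 1, 2, 3, 4, 5, 6, 6, 7, 8, 9, 10
  i=11: 1, 2, 3, 4, 5, 6, 7, 8, 9, 10, 11

second differences of R give the permutation w = (4, 3, 2, 11, 10, 9, 5, 1, 8, 6, 7).

Rothe diagram D(w) (27 cells), 7 SE-corners (essential conditions):

[(1, 3, 0), (2, 2, 0), (4, 10, 3), (5, 9, 3), (6, 8, 3), (7, 1, 0), (9, 7, 5)]


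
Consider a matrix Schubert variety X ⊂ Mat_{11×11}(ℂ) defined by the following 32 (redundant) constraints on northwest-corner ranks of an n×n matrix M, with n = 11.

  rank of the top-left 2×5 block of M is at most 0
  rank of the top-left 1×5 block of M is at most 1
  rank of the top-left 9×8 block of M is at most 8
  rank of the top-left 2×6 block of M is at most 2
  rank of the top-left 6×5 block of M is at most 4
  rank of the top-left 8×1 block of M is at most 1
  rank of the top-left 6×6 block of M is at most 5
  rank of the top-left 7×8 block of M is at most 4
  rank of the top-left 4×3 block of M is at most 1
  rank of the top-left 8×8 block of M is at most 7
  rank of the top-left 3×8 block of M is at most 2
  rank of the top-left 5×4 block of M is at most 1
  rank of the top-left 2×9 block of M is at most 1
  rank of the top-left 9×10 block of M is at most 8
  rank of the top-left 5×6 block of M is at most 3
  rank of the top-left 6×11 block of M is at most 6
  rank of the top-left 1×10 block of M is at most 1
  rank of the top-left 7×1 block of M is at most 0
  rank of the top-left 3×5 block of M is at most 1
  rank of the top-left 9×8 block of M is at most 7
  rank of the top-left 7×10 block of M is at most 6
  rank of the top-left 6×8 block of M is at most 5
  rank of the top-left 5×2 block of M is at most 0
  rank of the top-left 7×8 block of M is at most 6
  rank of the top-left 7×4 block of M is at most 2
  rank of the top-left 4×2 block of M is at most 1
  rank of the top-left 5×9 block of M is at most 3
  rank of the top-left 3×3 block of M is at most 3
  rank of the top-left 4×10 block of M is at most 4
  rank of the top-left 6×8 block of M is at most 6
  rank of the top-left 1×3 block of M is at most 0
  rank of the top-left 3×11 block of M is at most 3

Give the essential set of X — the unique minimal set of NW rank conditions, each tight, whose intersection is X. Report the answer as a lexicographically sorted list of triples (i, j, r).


The tightest implied rank at each (i,j), from the 32 conditions:

  i=1: 0  0  0  0  0  1  1  1  1  1  1
  i=2: 0  0  0  0  0  1  1  1  1  2  2
  i=3: 0  0  1  1  1  2  2  2  2  3  3
  i=4: 0  0  1  1  2  3  3  3  3  4  4
  i=5: 0  0  1  1  2  3  3  3  3  4  5
  i=6: 0  1  2  2  3  4  4  4  4  5  6
  i=7: 0  1  2  2  3  4  4  4  5  6  7
  i=8: 1  2  3  3  4  5  5  5  6  7  8
  i=9: 1  2  3  4  5  6  6  6  7  8  9
  i=10: 1  2  3  4  5  6  7  7  8  9  10
  i=11: 1  2  3  4  5  6  7  8  9  10  11

so w = (6, 10, 3, 5, 11, 2, 9, 1, 4, 7, 8).

|D(w)|=29, |Ess(w)|=8:

[(2, 5, 0), (2, 9, 1), (5, 2, 0), (5, 4, 1), (5, 9, 3), (7, 1, 0), (7, 4, 2), (7, 8, 4)]


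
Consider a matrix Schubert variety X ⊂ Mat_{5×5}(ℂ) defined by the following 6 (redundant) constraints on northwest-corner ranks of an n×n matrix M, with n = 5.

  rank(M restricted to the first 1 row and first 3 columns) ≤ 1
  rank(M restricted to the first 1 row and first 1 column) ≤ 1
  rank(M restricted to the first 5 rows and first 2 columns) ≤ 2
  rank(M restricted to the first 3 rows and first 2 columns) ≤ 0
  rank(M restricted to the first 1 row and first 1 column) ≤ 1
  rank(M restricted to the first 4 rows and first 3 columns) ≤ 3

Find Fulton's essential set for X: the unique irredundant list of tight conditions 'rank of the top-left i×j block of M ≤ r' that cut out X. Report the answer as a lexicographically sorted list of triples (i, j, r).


Propagating the 6 rank bounds to every northwest block:

  row 1: 0, 0, 1, 1, 1
  row 2: 0, 0, 1, 2, 2
  row 3: 0, 0, 1, 2, 3
  row 4: 1, 1, 2, 3, 4
  row 5: 1, 2, 3, 4, 5

second differences of R give the permutation w = (3, 4, 5, 1, 2).

1 SE-corner of the 6-cell Rothe diagram gives Ess(w):

[(3, 2, 0)]


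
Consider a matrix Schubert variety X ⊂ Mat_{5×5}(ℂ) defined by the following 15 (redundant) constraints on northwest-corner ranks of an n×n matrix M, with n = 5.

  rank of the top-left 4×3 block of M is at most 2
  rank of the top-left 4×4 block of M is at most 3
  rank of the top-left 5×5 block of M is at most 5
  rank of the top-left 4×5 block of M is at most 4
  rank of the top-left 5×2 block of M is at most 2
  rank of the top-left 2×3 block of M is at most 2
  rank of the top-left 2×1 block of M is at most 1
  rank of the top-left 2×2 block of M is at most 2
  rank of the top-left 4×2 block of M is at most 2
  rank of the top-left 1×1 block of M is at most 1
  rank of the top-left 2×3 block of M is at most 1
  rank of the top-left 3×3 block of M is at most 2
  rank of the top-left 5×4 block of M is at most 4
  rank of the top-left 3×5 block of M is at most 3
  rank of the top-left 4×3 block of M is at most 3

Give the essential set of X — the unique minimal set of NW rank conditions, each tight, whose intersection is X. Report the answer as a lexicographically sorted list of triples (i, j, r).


Reconstructing r_w from the 15 given conditions:

  1  1  1  1  1
  1  1  1  2  2
  1  2  2  3  3
  1  2  2  3  4
  1  2  3  4  5

the unique w with this rank table is (1, 4, 2, 5, 3).

Rothe diagram D(w) (3 cells), 2 SE-corners (essential conditions):

[(2, 3, 1), (4, 3, 2)]


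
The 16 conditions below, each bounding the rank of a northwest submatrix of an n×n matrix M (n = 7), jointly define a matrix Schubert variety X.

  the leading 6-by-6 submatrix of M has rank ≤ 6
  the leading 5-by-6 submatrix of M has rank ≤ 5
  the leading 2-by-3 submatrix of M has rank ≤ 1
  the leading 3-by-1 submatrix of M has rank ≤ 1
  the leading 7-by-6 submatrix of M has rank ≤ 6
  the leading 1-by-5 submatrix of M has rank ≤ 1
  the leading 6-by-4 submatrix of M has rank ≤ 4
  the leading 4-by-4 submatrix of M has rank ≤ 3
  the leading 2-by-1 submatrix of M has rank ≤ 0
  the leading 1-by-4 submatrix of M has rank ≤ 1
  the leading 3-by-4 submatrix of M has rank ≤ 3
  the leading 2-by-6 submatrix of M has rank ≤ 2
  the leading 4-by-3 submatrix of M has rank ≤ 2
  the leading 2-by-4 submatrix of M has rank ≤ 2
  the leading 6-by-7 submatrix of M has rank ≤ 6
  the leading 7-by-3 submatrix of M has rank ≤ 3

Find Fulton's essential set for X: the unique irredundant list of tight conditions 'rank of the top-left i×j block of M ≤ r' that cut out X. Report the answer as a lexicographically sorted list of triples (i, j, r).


Recovering R(i,j) via the rank-extension bound from the 16 conditions:

  0 | 1 | 1 | 1 | 1 | 1 | 1
  0 | 1 | 1 | 2 | 2 | 2 | 2
  1 | 2 | 2 | 3 | 3 | 3 | 3
  1 | 2 | 2 | 3 | 4 | 4 | 4
  1 | 2 | 3 | 4 | 5 | 5 | 5
  1 | 2 | 3 | 4 | 5 | 6 | 6
  1 | 2 | 3 | 4 | 5 | 6 | 7

the unique w with this rank table is (2, 4, 1, 5, 3, 6, 7).

ℓ(w)=4; the 3 essential cells (i,j,r):

[(2, 1, 0), (2, 3, 1), (4, 3, 2)]


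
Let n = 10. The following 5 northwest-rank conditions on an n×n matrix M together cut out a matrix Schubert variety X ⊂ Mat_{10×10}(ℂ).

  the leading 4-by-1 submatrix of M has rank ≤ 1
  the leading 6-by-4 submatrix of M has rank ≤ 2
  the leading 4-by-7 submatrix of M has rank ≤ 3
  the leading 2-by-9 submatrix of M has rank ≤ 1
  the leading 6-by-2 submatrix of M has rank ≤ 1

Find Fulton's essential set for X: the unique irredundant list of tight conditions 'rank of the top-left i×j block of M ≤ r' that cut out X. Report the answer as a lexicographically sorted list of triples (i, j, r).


Reconstructing r_w from the 5 given conditions:

  1 | 1 | 1 | 1 | 1 | 1 | 1 | 1 | 1 | 1
  1 | 1 | 1 | 1 | 1 | 1 | 1 | 1 | 1 | 2
  1 | 1 | 2 | 2 | 2 | 2 | 2 | 2 | 2 | 3
  1 | 1 | 2 | 2 | 3 | 3 | 3 | 3 | 3 | 4
  1 | 1 | 2 | 2 | 3 | 4 | 4 | 4 | 4 | 5
  1 | 1 | 2 | 2 | 3 | 4 | 5 | 5 | 5 | 6
  1 | 2 | 3 | 3 | 4 | 5 | 6 | 6 | 6 | 7
  1 | 2 | 3 | 4 | 5 | 6 | 7 | 7 | 7 | 8
  1 | 2 | 3 | 4 | 5 | 6 | 7 | 8 | 8 | 9
  1 | 2 | 3 | 4 | 5 | 6 | 7 | 8 | 9 | 10

hence w(1..10) = (1, 10, 3, 5, 6, 7, 2, 4, 8, 9).

|D(w)|=15, |Ess(w)|=3:

[(2, 9, 1), (6, 2, 1), (6, 4, 2)]


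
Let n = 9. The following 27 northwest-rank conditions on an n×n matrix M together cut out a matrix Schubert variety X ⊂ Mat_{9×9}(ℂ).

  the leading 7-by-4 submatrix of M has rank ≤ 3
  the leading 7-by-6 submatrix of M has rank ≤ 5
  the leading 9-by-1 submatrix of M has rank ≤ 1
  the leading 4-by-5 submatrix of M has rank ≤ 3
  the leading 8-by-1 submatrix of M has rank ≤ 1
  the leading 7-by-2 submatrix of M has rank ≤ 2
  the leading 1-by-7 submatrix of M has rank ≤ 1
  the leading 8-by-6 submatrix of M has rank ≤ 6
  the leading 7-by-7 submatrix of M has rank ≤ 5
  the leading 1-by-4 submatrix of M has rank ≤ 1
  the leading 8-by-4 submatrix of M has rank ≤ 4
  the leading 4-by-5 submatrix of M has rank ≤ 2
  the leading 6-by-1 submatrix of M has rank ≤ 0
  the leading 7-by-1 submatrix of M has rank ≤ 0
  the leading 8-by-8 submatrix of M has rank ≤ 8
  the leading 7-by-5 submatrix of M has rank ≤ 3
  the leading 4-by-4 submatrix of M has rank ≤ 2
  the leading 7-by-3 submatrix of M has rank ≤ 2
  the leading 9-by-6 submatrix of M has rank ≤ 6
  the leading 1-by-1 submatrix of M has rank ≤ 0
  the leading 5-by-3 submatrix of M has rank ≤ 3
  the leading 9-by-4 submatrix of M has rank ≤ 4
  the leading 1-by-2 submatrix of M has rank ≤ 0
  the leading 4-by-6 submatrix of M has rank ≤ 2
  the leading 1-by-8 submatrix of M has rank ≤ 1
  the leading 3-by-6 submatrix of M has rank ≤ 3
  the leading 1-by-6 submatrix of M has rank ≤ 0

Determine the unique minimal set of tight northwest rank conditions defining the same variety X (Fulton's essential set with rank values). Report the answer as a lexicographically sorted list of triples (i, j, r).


Computing R[i][j] = min implied NW-rank bound (n=9, 27 conditions):

  row 1: 0 0 0 0 0 0 1 1 1
  row 2: 0 1 1 1 1 1 2 2 2
  row 3: 0 1 2 2 2 2 3 3 3
  row 4: 0 1 2 2 2 2 3 4 4
  row 5: 0 1 2 3 3 3 4 5 5
  row 6: 0 1 2 3 3 4 5 6 6
  row 7: 0 1 2 3 3 4 5 6 7
  row 8: 1 2 3 4 4 5 6 7 8
  row 9: 1 2 3 4 5 6 7 8 9

second differences of R give the permutation w = (7, 2, 3, 8, 4, 6, 9, 1, 5).

Rothe diagram D(w) (17 cells), 4 SE-corners (essential conditions):

[(1, 6, 0), (4, 6, 2), (7, 1, 0), (7, 5, 3)]


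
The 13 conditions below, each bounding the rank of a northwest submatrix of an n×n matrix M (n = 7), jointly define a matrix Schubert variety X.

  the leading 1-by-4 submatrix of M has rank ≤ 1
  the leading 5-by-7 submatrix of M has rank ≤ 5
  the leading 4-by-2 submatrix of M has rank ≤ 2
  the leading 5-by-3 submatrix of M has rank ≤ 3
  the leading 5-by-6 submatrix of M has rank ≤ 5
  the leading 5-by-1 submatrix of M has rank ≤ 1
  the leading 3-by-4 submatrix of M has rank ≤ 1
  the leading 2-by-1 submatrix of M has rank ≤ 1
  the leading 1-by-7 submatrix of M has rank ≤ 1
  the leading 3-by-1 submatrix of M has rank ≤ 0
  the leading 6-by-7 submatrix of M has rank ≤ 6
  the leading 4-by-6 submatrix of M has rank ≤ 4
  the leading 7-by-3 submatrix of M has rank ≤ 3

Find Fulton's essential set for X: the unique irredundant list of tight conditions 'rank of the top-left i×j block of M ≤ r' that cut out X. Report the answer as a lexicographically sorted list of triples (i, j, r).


Computing R[i][j] = min implied NW-rank bound (n=7, 13 conditions):

  R[1]: 0 1 1 1 1 1 1
  R[2]: 0 1 1 1 2 2 2
  R[3]: 0 1 1 1 2 3 3
  R[4]: 1 2 2 2 3 4 4
  R[5]: 1 2 3 3 4 5 5
  R[6]: 1 2 3 4 5 6 6
  R[7]: 1 2 3 4 5 6 7

hence w(1..7) = (2, 5, 6, 1, 3, 4, 7).

|D(w)|=7, |Ess(w)|=2:

[(3, 1, 0), (3, 4, 1)]


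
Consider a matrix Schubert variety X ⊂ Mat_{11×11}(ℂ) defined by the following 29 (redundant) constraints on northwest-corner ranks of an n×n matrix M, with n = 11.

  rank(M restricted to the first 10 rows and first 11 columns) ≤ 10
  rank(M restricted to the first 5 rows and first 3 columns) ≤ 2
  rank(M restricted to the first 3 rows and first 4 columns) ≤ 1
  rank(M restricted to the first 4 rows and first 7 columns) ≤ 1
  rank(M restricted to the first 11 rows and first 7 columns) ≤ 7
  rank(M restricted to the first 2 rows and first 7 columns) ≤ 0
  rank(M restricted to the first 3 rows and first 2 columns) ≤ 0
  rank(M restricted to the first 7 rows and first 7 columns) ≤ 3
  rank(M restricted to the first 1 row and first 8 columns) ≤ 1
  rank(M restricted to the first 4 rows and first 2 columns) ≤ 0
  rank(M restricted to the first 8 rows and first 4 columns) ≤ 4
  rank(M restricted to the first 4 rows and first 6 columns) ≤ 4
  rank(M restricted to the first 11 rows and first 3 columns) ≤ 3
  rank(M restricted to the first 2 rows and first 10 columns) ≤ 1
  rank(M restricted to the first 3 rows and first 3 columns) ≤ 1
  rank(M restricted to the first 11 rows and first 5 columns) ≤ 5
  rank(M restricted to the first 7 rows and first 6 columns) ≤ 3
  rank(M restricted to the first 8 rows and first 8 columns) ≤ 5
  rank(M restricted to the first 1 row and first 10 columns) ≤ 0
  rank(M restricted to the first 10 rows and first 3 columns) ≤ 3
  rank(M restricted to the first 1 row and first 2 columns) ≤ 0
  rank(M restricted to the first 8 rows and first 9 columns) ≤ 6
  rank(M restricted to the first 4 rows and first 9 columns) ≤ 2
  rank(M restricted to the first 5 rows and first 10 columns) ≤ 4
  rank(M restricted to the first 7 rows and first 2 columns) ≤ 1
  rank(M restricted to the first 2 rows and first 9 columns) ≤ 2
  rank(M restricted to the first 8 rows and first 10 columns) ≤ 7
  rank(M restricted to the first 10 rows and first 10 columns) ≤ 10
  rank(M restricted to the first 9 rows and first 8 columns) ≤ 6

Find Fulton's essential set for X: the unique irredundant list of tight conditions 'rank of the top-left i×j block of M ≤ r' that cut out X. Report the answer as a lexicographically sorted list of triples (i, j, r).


Propagating the 29 rank bounds to every northwest block:

  R[1]: 0  0  0  0  0  0  0  0  0  0  1
  R[2]: 0  0  0  0  0  0  0  1  1  1  2
  R[3]: 0  0  1  1  1  1  1  2  2  2  3
  R[4]: 0  0  1  1  1  1  1  2  2  3  4
  R[5]: 1  1  2  2  2  2  2  3  3  4  5
  R[6]: 1  1  2  3  3  3  3  4  4  5  6
  R[7]: 1  1  2  3  3  3  3  4  5  6  7
  R[8]: 1  2  3  4  4  4  4  5  6  7  8
  R[9]: 1  2  3  4  5  5  5  6  7  8  9
  R[10]: 1  2  3  4  5  6  6  7  8  9  10
  R[11]: 1  2  3  4  5  6  7  8  9  10  11

so w = (11, 8, 3, 10, 1, 4, 9, 2, 5, 6, 7).

Rothe diagram D(w) (31 cells), 7 SE-corners (essential conditions):

[(1, 10, 0), (2, 7, 0), (4, 2, 0), (4, 7, 1), (4, 9, 2), (7, 2, 1), (7, 7, 3)]


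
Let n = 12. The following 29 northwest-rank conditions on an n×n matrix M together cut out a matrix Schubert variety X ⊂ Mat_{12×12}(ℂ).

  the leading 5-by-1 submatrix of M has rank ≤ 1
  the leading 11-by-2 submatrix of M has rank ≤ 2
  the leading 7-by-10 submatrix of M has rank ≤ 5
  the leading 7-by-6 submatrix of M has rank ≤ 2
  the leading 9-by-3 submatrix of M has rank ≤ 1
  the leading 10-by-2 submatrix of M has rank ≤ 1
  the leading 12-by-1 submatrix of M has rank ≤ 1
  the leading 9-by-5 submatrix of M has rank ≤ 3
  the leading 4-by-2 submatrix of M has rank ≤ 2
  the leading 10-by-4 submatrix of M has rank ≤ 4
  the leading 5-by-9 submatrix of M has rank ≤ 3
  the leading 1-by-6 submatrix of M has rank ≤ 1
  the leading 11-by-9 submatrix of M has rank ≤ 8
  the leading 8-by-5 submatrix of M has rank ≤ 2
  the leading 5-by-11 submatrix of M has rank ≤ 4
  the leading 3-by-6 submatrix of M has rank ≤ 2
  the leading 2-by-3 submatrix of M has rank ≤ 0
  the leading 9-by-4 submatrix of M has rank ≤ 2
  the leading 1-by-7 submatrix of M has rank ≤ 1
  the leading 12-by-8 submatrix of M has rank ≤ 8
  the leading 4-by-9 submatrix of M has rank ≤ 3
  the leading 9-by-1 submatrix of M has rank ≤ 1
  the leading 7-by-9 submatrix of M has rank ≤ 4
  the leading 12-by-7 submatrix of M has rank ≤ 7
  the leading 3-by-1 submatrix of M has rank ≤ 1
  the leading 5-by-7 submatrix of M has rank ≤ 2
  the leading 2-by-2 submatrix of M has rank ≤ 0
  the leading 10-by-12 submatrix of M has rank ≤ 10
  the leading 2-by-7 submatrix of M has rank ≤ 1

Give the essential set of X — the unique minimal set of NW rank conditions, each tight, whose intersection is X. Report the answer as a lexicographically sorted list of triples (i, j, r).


Reconstructing r_w from the 29 given conditions:

  i=1: 0 | 0 | 0 | 1 | 1 | 1 | 1 | 1 | 1 | 1 | 1 | 1
  i=2: 0 | 0 | 0 | 1 | 1 | 1 | 1 | 2 | 2 | 2 | 2 | 2
  i=3: 1 | 1 | 1 | 2 | 2 | 2 | 2 | 3 | 3 | 3 | 3 | 3
  i=4: 1 | 1 | 1 | 2 | 2 | 2 | 2 | 3 | 3 | 4 | 4 | 4
  i=5: 1 | 1 | 1 | 2 | 2 | 2 | 2 | 3 | 3 | 4 | 4 | 5
  i=6: 1 | 1 | 1 | 2 | 2 | 2 | 3 | 4 | 4 | 5 | 5 | 6
  i=7: 1 | 1 | 1 | 2 | 2 | 2 | 3 | 4 | 4 | 5 | 6 | 7
  i=8: 1 | 1 | 1 | 2 | 2 | 3 | 4 | 5 | 5 | 6 | 7 | 8
  i=9: 1 | 1 | 1 | 2 | 3 | 4 | 5 | 6 | 6 | 7 | 8 | 9
  i=10: 1 | 1 | 2 | 3 | 4 | 5 | 6 | 7 | 7 | 8 | 9 | 10
  i=11: 1 | 2 | 3 | 4 | 5 | 6 | 7 | 8 | 8 | 9 | 10 | 11
  i=12: 1 | 2 | 3 | 4 | 5 | 6 | 7 | 8 | 9 | 10 | 11 | 12

reading off 1-entries of Δ²R: w = (4, 8, 1, 10, 12, 7, 11, 6, 5, 3, 2, 9).

10 SE-corners of the 37-cell Rothe diagram give Ess(w):

[(2, 3, 0), (2, 7, 1), (5, 7, 2), (5, 9, 3), (5, 11, 4), (7, 6, 2), (7, 9, 4), (8, 5, 2), (9, 3, 1), (10, 2, 1)]


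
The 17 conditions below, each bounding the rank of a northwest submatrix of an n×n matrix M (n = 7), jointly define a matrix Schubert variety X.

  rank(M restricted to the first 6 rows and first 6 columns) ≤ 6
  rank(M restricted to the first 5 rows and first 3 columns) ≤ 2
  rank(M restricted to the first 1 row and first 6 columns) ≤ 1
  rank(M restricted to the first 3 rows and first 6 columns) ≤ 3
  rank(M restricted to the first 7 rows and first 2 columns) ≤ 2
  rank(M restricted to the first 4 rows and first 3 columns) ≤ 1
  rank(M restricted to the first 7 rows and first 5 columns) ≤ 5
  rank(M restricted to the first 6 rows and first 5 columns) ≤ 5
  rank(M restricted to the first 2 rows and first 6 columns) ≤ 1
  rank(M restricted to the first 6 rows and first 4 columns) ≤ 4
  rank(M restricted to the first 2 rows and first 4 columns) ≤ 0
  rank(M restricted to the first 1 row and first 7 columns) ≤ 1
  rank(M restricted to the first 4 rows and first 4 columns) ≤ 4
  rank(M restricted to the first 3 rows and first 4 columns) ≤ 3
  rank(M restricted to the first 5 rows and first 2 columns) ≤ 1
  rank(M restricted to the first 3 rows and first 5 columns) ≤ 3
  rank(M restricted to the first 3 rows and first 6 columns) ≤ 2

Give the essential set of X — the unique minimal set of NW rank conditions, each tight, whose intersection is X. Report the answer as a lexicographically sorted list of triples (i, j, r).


Computing R[i][j] = min implied NW-rank bound (n=7, 17 conditions):

  row 1: 0  0  0  0  1  1  1
  row 2: 0  0  0  0  1  1  2
  row 3: 1  1  1  1  2  2  3
  row 4: 1  1  1  2  3  3  4
  row 5: 1  1  2  3  4  4  5
  row 6: 1  2  3  4  5  5  6
  row 7: 1  2  3  4  5  6  7

giving w = (5, 7, 1, 4, 3, 2, 6) via Δ²R.

D(w) has 12 cells with 4 SE-corners; essential set:

[(2, 4, 0), (2, 6, 1), (4, 3, 1), (5, 2, 1)]


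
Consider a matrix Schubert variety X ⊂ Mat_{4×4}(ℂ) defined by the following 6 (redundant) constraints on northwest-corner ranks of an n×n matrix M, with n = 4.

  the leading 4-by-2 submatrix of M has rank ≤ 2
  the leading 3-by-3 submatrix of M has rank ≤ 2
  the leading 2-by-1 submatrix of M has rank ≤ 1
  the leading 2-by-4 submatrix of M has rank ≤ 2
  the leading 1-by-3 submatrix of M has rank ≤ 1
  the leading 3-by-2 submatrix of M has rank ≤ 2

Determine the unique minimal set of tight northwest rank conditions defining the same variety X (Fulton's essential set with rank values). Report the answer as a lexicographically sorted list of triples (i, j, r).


Rank table r_w(4×4) implied by the 6 constraints:

  R[1]: 1 1 1 1
  R[2]: 1 2 2 2
  R[3]: 1 2 2 3
  R[4]: 1 2 3 4

the unique w with this rank table is (1, 2, 4, 3).

1 SE-corner of the 1-cell Rothe diagram gives Ess(w):

[(3, 3, 2)]


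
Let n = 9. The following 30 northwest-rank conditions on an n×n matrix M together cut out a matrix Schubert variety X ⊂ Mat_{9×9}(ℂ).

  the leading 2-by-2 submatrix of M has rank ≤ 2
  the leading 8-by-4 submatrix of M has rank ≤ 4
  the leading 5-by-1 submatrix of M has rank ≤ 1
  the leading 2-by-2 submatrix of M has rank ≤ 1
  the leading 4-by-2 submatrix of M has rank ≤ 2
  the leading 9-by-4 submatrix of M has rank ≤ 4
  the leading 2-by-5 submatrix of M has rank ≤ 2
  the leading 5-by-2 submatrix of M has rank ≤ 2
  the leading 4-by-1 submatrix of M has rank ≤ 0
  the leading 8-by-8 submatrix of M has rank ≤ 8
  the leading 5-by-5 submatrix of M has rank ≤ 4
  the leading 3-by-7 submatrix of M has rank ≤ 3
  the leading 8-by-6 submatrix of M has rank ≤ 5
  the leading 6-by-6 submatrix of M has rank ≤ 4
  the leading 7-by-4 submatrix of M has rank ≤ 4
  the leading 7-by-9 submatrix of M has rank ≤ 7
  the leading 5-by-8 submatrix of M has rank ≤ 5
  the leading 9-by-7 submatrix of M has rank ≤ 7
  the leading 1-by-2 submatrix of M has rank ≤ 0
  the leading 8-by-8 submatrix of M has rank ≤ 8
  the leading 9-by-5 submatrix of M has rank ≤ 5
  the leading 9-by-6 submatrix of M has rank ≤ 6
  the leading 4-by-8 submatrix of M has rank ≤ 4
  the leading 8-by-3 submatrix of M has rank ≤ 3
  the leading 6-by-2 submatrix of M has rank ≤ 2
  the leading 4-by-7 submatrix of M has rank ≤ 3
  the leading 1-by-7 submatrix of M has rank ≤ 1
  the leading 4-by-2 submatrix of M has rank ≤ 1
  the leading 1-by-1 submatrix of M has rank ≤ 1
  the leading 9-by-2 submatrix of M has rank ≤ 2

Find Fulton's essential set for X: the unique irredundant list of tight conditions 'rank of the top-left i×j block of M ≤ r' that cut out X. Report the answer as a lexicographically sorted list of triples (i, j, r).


Rank table r_w(9×9) implied by the 30 constraints:

  i=1: 0 | 0 | 1 | 1 | 1 | 1 | 1 | 1 | 1
  i=2: 0 | 1 | 2 | 2 | 2 | 2 | 2 | 2 | 2
  i=3: 0 | 1 | 2 | 3 | 3 | 3 | 3 | 3 | 3
  i=4: 0 | 1 | 2 | 3 | 3 | 3 | 3 | 4 | 4
  i=5: 1 | 2 | 3 | 4 | 4 | 4 | 4 | 5 | 5
  i=6: 1 | 2 | 3 | 4 | 4 | 4 | 5 | 6 | 6
  i=7: 1 | 2 | 3 | 4 | 5 | 5 | 6 | 7 | 7
  i=8: 1 | 2 | 3 | 4 | 5 | 5 | 6 | 7 | 8
  i=9: 1 | 2 | 3 | 4 | 5 | 6 | 7 | 8 | 9

second differences of R give the permutation w = (3, 2, 4, 8, 1, 7, 5, 9, 6).

|D(w)|=11, |Ess(w)|=5:

[(1, 2, 0), (4, 1, 0), (4, 7, 3), (6, 6, 4), (8, 6, 5)]


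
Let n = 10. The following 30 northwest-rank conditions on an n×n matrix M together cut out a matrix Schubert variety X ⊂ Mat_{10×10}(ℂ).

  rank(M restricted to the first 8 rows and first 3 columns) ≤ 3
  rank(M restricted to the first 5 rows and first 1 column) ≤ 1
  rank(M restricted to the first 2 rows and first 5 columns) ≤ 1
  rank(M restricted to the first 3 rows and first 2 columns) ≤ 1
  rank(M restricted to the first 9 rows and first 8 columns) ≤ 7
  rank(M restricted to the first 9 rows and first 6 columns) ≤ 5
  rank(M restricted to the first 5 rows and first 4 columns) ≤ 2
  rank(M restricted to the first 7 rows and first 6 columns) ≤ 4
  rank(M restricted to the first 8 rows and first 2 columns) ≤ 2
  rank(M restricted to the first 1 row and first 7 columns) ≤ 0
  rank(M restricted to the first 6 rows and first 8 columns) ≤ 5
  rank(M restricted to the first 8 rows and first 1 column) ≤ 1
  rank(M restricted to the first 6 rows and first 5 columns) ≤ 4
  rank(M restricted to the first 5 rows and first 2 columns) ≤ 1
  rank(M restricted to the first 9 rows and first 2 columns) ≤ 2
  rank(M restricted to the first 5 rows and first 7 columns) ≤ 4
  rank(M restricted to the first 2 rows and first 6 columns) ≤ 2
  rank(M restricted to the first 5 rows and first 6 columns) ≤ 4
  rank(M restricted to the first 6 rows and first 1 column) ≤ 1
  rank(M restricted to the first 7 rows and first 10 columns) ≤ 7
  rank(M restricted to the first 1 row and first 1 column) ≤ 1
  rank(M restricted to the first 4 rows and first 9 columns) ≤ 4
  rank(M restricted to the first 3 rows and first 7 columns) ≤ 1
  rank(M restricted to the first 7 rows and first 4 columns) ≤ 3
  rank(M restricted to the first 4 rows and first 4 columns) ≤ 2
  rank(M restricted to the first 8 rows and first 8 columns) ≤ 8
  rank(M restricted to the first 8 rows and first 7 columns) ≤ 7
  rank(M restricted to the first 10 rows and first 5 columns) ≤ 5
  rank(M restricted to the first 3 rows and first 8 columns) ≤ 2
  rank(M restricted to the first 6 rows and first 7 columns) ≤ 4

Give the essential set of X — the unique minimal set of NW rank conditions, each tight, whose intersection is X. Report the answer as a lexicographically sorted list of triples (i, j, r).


Rank table r_w(10×10) implied by the 30 constraints:

  i=1: 0 | 0 | 0 | 0 | 0 | 0 | 0 | 1 | 1 | 1
  i=2: 1 | 1 | 1 | 1 | 1 | 1 | 1 | 2 | 2 | 2
  i=3: 1 | 1 | 1 | 1 | 1 | 1 | 1 | 2 | 3 | 3
  i=4: 1 | 1 | 2 | 2 | 2 | 2 | 2 | 3 | 4 | 4
  i=5: 1 | 1 | 2 | 2 | 3 | 3 | 3 | 4 | 5 | 5
  i=6: 1 | 2 | 3 | 3 | 4 | 4 | 4 | 5 | 6 | 6
  i=7: 1 | 2 | 3 | 3 | 4 | 4 | 5 | 6 | 7 | 7
  i=8: 1 | 2 | 3 | 4 | 5 | 5 | 6 | 7 | 8 | 8
  i=9: 1 | 2 | 3 | 4 | 5 | 5 | 6 | 7 | 8 | 9
  i=10: 1 | 2 | 3 | 4 | 5 | 6 | 7 | 8 | 9 | 10

hence w(1..10) = (8, 1, 9, 3, 5, 2, 7, 4, 10, 6).

Rothe diagram D(w) (19 cells), 7 SE-corners (essential conditions):

[(1, 7, 0), (3, 7, 1), (5, 2, 1), (5, 4, 2), (7, 4, 3), (7, 6, 4), (9, 6, 5)]


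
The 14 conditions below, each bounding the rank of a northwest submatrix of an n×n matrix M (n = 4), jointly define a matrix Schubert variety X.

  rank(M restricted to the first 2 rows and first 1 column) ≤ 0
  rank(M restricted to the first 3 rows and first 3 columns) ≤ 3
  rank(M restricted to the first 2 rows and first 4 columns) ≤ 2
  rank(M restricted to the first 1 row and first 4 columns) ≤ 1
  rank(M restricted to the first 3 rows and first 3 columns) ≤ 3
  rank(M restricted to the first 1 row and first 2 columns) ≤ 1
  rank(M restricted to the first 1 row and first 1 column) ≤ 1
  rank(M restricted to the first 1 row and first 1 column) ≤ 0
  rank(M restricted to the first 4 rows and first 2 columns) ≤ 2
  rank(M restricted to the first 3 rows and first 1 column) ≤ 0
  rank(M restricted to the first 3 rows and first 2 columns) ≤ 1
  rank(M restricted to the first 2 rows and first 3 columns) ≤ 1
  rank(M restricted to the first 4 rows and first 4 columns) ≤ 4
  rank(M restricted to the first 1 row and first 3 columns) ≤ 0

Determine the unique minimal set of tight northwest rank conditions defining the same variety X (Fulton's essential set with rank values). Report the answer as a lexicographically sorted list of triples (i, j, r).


The tightest implied rank at each (i,j), from the 14 conditions:

  0 0 0 1
  0 1 1 2
  0 1 2 3
  1 2 3 4

giving w = (4, 2, 3, 1) via Δ²R.

Fulton essential set (2 of the 5 Rothe cells):

[(1, 3, 0), (3, 1, 0)]


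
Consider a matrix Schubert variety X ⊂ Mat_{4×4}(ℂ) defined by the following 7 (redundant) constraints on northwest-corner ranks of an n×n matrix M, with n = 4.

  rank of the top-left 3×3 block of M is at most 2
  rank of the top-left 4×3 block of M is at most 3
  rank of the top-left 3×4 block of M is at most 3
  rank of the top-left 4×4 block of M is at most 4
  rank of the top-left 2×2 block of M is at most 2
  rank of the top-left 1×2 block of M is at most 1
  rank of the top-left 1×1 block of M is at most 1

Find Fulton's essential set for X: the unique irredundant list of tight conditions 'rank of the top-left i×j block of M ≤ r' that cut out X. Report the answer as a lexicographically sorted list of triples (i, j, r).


Rank table r_w(4×4) implied by the 7 constraints:

  1 | 1 | 1 | 1
  1 | 2 | 2 | 2
  1 | 2 | 2 | 3
  1 | 2 | 3 | 4

reading off 1-entries of Δ²R: w = (1, 2, 4, 3).

Fulton essential set (the sole Rothe cell):

[(3, 3, 2)]


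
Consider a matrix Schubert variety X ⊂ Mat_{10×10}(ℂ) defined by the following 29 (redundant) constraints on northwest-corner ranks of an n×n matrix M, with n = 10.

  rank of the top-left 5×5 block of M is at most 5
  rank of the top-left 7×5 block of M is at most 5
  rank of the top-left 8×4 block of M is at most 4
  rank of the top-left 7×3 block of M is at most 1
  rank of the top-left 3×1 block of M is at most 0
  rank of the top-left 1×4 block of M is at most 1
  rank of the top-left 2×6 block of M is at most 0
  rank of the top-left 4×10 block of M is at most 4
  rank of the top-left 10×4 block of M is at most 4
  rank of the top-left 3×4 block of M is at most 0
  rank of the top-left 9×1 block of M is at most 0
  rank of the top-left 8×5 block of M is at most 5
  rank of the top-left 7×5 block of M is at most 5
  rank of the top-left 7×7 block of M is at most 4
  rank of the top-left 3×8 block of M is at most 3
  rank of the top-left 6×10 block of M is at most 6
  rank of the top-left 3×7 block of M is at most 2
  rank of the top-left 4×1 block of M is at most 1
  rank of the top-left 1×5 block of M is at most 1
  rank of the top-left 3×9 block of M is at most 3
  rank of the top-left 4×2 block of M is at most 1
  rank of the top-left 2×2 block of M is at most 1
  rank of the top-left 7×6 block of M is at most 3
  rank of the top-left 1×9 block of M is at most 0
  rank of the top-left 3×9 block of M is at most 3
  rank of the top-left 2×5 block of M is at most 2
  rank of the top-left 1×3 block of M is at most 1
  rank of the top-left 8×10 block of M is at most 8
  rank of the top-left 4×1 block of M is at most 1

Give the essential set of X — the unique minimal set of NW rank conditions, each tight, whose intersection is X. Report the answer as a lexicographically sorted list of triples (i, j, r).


Computing R[i][j] = min implied NW-rank bound (n=10, 29 conditions):

  R[1]: 0 0 0 0 0 0 0 0 0 1
  R[2]: 0 0 0 0 0 0 1 1 1 2
  R[3]: 0 0 0 0 1 1 2 2 2 3
  R[4]: 0 1 1 1 2 2 3 3 3 4
  R[5]: 0 1 1 2 3 3 4 4 4 5
  R[6]: 0 1 1 2 3 3 4 5 5 6
  R[7]: 0 1 1 2 3 3 4 5 6 7
  R[8]: 0 1 2 3 4 4 5 6 7 8
  R[9]: 0 1 2 3 4 5 6 7 8 9
  R[10]: 1 2 3 4 5 6 7 8 9 10

so w = (10, 7, 5, 2, 4, 8, 9, 3, 6, 1).

Fulton essential set (6 of the 30 Rothe cells):

[(1, 9, 0), (2, 6, 0), (3, 4, 0), (7, 3, 1), (7, 6, 3), (9, 1, 0)]
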